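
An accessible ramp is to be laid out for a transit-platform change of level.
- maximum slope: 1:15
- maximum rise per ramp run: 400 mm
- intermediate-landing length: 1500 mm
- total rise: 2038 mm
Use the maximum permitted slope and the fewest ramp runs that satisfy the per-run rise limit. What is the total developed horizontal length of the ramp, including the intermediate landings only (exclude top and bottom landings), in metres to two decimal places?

2038 / 400 = 5.09, so 6 ramp runs are needed. That means 5 intermediate landings.
Horizontal run for 2038 mm of rise at 1:15 is 2038 × 15 = 30570 mm.
5 intermediate landings contribute 5 × 1500 = 7500 mm.
Developed length = 30570 + 7500 = 38070 mm.
= 38.07 m.

38.07 m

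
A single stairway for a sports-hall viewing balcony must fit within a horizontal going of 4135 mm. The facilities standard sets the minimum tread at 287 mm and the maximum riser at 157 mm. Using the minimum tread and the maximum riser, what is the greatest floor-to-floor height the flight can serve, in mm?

2355 mm

Treads that fit: ⌊4135 / 287⌋ = 14.
Risers = treads + 1 = 15.
Maximum height = 15 × 157 = 2355 mm.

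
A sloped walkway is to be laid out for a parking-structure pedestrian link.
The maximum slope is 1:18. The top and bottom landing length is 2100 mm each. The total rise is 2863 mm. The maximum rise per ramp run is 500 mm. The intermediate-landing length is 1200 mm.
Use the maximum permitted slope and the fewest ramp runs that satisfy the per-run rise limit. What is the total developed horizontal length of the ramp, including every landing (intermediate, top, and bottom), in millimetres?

61734 mm

2863 / 500 = 5.73, so 6 ramp runs are needed. That means 5 intermediate landings.
Horizontal run for 2863 mm of rise at 1:18 is 2863 × 18 = 51534 mm.
Intermediate landings: 5 × 1200 = 6000 mm.
Top and bottom landings: 2 × 2100 = 4200 mm.
Total = 51534 + 6000 + 4200 = 61734 mm.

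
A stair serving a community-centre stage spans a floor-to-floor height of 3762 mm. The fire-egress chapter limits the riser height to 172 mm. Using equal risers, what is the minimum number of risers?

22 risers

3762 / 172 = 21.872 → round up to 22 risers.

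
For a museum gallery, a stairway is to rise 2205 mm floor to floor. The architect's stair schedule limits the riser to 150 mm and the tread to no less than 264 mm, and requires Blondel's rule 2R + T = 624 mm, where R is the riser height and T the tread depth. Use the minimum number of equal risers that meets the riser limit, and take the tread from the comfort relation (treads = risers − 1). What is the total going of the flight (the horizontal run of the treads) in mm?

2205 / 150 = 14.70, so 15 risers are needed.
Riser R = 2205 / 15 = 147 mm, within the 150 mm limit.
T = 624 − 2·147 = 330 mm, which satisfies the 264 mm minimum.
Treads = 15 − 1 = 14; going = 14 × 330 = 4620 mm.

4620 mm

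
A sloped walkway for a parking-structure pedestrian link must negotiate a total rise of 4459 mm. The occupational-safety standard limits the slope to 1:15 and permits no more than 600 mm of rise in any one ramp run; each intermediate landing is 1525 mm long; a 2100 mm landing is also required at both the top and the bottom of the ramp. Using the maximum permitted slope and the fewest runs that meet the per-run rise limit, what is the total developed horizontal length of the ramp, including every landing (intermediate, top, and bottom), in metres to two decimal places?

81.76 m

4459 / 600 = 7.43, so 8 ramp runs are needed. That means 7 intermediate landings.
Ramp run (horizontal) at 1:15: 4459 × 15 = 66885 mm.
Intermediate landings: 7 × 1525 = 10675 mm.
Top and bottom landings: 2 × 2100 = 4200 mm.
Total = 66885 + 10675 + 4200 = 81760 mm.
= 81.76 m.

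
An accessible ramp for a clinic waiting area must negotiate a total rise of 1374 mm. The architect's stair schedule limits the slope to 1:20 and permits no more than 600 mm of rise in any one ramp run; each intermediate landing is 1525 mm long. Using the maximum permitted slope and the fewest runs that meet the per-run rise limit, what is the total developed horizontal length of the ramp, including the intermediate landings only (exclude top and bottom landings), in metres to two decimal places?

1374 / 600 = 2.29, so 3 ramp runs are needed. That means 2 intermediate landings.
Horizontal run for 1374 mm of rise at 1:20 is 1374 × 20 = 27480 mm.
Intermediate landings: 2 × 1525 = 3050 mm.
Total developed length = 27480 + 3050 = 30530 mm.
= 30.53 m.

30.53 m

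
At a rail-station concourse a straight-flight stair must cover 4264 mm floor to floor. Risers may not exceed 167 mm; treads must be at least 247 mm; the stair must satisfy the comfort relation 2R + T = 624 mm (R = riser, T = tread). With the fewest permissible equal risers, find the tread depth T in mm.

296 mm

4264 / 167 = 25.533 → round up to 26 risers.
R = 4264 ÷ 26 = 164 mm.
From 2R + T = 624: T = 624 − 328 = 296 mm.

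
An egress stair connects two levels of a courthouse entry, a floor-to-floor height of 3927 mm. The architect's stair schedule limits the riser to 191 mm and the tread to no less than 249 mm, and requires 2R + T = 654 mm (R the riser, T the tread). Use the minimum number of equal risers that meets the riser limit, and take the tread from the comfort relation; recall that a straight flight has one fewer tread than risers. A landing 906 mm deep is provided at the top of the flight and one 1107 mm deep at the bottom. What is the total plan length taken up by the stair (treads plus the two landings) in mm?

3927 / 191 = 20.56, so 21 risers are needed.
Each riser is 3927/21 = 187 mm (≤ 191 mm).
Tread T = 654 − 2 × 187 = 280 mm (≥ 249 mm).
Going = (21 − 1) × 280 = 5600 mm.
Add landings: 5600 + 906 + 1107 = 7613 mm.

7613 mm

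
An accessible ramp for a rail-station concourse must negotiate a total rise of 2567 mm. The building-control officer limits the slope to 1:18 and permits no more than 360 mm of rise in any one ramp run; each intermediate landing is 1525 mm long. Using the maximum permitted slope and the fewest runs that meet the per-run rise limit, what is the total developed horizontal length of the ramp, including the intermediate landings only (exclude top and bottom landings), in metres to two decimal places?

56.88 m

2567 / 360 = 7.131 → round up to 8 ramp runs. That means 7 intermediate landings.
Horizontal run for 2567 mm of rise at 1:18 is 2567 × 18 = 46206 mm.
Intermediate landings: 7 × 1525 = 10675 mm.
Total developed length = 46206 + 10675 = 56881 mm.
= 56.88 m.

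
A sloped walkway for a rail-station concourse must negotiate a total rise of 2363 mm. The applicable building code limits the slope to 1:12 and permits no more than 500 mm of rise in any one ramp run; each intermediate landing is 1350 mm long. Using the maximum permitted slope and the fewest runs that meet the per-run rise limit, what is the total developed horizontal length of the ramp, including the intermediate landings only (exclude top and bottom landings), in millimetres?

At most 500 each: 2363/500 = 4.73, giving 5 ramp runs. That means 4 intermediate landings.
Ramp run (horizontal) at 1:12: 2363 × 12 = 28356 mm.
4 intermediate landings contribute 4 × 1350 = 5400 mm.
Developed length = 28356 + 5400 = 33756 mm.

33756 mm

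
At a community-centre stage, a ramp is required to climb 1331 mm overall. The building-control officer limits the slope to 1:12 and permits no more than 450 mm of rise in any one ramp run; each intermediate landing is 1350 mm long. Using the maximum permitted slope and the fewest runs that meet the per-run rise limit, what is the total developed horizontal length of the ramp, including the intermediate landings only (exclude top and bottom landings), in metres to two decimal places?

18.67 m

1331 / 450 = 2.96, so 3 ramp runs are needed. That means 2 intermediate landings.
Ramp run (horizontal) at 1:12: 1331 × 12 = 15972 mm.
Intermediate landings: 2 × 1350 = 2700 mm.
Total developed length = 15972 + 2700 = 18672 mm.
= 18.67 m.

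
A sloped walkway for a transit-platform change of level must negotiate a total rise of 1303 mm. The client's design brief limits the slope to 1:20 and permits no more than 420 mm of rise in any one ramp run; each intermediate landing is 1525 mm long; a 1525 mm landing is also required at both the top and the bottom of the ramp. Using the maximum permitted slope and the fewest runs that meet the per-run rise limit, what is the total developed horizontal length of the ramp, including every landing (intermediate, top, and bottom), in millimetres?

1303 / 420 = 3.10, so 4 ramp runs are needed. That means 3 intermediate landings.
Ramp run (horizontal) at 1:20: 1303 × 20 = 26060 mm.
3 intermediate landings contribute 3 × 1525 = 4575 mm.
Top and bottom landings: 2 × 1525 = 3050 mm.
Total = 26060 + 4575 + 3050 = 33685 mm.

33685 mm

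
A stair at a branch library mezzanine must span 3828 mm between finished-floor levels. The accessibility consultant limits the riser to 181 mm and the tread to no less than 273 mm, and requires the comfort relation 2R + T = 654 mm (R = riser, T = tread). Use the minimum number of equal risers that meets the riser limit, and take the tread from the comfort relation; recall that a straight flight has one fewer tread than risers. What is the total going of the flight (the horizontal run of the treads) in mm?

At most 181 each: 3828/181 = 21.15, giving 22 risers.
R = 3828 ÷ 22 = 174 mm.
Tread T = 654 − 2 × 174 = 306 mm (≥ 273 mm).
22 risers give 21 treads; going = 21 × 306 = 6426 mm.

6426 mm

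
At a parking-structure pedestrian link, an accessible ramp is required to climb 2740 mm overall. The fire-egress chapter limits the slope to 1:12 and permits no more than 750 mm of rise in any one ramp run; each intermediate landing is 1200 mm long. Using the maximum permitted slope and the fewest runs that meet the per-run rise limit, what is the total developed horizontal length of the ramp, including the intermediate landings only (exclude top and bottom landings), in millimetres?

36480 mm

2740 / 750 = 3.65, so 4 ramp runs are needed. That means 3 intermediate landings.
Ramp run (horizontal) at 1:12: 2740 × 12 = 32880 mm.
3 intermediate landings contribute 3 × 1200 = 3600 mm.
Developed length = 32880 + 3600 = 36480 mm.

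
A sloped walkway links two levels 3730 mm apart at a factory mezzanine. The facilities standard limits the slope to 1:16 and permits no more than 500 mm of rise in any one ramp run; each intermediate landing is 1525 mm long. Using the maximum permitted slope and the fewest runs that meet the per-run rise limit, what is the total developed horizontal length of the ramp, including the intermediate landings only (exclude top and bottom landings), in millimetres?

70355 mm

3730 / 500 = 7.46, so 8 ramp runs are needed. That means 7 intermediate landings.
Horizontal run for 3730 mm of rise at 1:16 is 3730 × 16 = 59680 mm.
Intermediate landings: 7 × 1525 = 10675 mm.
Developed length = 59680 + 10675 = 70355 mm.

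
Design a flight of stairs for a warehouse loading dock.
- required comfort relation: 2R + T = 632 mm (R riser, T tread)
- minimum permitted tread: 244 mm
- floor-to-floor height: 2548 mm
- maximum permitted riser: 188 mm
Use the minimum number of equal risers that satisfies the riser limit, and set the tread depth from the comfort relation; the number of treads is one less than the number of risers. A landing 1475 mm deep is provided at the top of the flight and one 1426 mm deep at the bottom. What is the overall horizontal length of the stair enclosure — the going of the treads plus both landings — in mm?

6385 mm

⌈2548/188⌉ = 14 risers.
Riser R = 2548 / 14 = 182 mm, within the 188 mm limit.
T = 632 − 2·182 = 268 mm, which satisfies the 244 mm minimum.
Going = (14 − 1) × 268 = 3484 mm.
Add landings: 3484 + 1475 + 1426 = 6385 mm.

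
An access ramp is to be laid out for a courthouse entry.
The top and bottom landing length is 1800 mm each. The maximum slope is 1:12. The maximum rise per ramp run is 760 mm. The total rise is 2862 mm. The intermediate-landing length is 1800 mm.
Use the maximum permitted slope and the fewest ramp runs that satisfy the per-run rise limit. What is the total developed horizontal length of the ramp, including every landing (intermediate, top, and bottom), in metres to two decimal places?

43.34 m

2862 / 760 = 3.766 → round up to 4 ramp runs. That means 3 intermediate landings.
Horizontal run for 2862 mm of rise at 1:12 is 2862 × 12 = 34344 mm.
Intermediate landings: 3 × 1800 = 5400 mm.
Top and bottom landings: 2 × 1800 = 3600 mm.
Total = 34344 + 5400 + 3600 = 43344 mm.
= 43.34 m.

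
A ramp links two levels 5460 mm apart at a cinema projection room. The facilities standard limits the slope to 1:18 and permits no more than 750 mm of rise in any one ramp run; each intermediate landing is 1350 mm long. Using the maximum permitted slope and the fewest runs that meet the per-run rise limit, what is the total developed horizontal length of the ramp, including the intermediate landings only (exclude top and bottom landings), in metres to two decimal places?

5460 / 750 = 7.280 → round up to 8 ramp runs. That means 7 intermediate landings.
Horizontal run for 5460 mm of rise at 1:18 is 5460 × 18 = 98280 mm.
7 intermediate landings contribute 7 × 1350 = 9450 mm.
Developed length = 98280 + 9450 = 107730 mm.
= 107.73 m.

107.73 m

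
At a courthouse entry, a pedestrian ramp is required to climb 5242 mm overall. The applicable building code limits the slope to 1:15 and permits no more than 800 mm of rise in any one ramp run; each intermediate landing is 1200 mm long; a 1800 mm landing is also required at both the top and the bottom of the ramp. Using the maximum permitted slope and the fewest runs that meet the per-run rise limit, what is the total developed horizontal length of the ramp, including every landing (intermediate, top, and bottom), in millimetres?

At most 800 each: 5242/800 = 6.55, giving 7 ramp runs. That means 6 intermediate landings.
Horizontal run for 5242 mm of rise at 1:15 is 5242 × 15 = 78630 mm.
6 intermediate landings contribute 6 × 1200 = 7200 mm.
Top and bottom landings: 2 × 1800 = 3600 mm.
Total = 78630 + 7200 + 3600 = 89430 mm.

89430 mm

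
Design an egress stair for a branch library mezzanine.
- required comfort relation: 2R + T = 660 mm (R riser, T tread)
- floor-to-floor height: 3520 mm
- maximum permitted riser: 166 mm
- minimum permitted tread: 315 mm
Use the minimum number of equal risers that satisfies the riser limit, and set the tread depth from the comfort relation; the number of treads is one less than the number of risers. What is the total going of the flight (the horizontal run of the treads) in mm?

7140 mm

3520 / 166 = 21.20, so 22 risers are needed.
Riser R = 3520 / 22 = 160 mm, within the 166 mm limit.
T = 660 − 2·160 = 340 mm, which satisfies the 315 mm minimum.
Treads = 22 − 1 = 21; going = 21 × 340 = 7140 mm.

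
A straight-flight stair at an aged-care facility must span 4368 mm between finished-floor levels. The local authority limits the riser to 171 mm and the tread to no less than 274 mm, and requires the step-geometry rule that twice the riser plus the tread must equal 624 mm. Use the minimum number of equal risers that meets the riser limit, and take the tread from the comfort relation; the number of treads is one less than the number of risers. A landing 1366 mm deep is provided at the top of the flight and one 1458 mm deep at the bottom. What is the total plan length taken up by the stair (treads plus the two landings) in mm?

At most 171 each: 4368/171 = 25.54, giving 26 risers.
Each riser is 4368/26 = 168 mm (≤ 171 mm).
T = 624 − 2·168 = 288 mm, which satisfies the 274 mm minimum.
26 risers give 25 treads; going = 25 × 288 = 7200 mm.
Add landings: 7200 + 1366 + 1458 = 10024 mm.

10024 mm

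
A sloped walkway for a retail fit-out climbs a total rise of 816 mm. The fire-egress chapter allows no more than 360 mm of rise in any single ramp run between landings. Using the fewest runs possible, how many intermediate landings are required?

At most 360 each: 816/360 = 2.27, giving 3 ramp runs.
3 runs are separated by 2 intermediate landings.

2 intermediate landings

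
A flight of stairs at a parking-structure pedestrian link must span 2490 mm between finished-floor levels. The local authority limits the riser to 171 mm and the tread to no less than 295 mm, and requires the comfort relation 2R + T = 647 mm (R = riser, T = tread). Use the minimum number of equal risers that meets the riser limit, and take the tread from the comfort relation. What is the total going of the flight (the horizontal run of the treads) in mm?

⌈2490/171⌉ = 15 risers.
Each riser is 2490/15 = 166 mm (≤ 171 mm).
Tread T = 647 − 2 × 166 = 315 mm (≥ 295 mm).
Treads = 15 − 1 = 14; going = 14 × 315 = 4410 mm.

4410 mm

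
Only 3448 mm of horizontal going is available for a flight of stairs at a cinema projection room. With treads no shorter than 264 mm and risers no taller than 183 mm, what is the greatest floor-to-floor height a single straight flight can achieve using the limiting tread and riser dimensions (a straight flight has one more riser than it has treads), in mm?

2562 mm

3448 / 264 = 13.06, so 13 treads fit.
Risers = treads + 1 = 14.
Maximum height = 14 × 183 = 2562 mm.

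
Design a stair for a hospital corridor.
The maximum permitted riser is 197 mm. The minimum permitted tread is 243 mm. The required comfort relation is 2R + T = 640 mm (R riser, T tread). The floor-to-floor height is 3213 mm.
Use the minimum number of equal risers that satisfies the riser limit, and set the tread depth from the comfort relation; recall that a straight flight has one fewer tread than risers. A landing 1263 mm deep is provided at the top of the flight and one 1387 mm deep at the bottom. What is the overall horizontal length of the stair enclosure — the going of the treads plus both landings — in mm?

3213 / 197 = 16.31, so 17 risers are needed.
Each riser is 3213/17 = 189 mm (≤ 197 mm).
Tread T = 640 − 2 × 189 = 262 mm (≥ 243 mm).
Treads = 17 − 1 = 16; going = 16 × 262 = 4192 mm.
Enclosure = 4192 + 1263 + 1387 = 6842 mm.

6842 mm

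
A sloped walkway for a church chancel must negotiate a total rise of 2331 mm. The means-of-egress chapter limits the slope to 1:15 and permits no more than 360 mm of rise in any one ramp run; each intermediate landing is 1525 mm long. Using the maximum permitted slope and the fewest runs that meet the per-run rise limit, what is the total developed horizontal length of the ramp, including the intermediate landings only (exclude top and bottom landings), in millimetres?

44115 mm

⌈2331/360⌉ = 7 ramp runs. That means 6 intermediate landings.
Ramp run (horizontal) at 1:15: 2331 × 15 = 34965 mm.
Intermediate landings: 6 × 1525 = 9150 mm.
Total developed length = 34965 + 9150 = 44115 mm.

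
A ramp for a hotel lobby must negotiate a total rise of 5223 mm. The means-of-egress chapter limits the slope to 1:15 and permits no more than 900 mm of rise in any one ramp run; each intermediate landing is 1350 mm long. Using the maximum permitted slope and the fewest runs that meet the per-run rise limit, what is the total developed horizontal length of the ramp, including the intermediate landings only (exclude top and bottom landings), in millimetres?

At most 900 each: 5223/900 = 5.80, giving 6 ramp runs. That means 5 intermediate landings.
Horizontal run for 5223 mm of rise at 1:15 is 5223 × 15 = 78345 mm.
5 intermediate landings contribute 5 × 1350 = 6750 mm.
Total developed length = 78345 + 6750 = 85095 mm.

85095 mm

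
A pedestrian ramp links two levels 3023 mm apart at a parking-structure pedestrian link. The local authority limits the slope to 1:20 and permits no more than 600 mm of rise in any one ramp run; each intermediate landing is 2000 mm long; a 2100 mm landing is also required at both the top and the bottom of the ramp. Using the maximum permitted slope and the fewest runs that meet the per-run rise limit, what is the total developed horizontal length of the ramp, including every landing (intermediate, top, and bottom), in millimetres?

3023 / 600 = 5.038 → round up to 6 ramp runs. That means 5 intermediate landings.
Horizontal run for 3023 mm of rise at 1:20 is 3023 × 20 = 60460 mm.
5 intermediate landings contribute 5 × 2000 = 10000 mm.
Top and bottom landings: 2 × 2100 = 4200 mm.
Total = 60460 + 10000 + 4200 = 74660 mm.

74660 mm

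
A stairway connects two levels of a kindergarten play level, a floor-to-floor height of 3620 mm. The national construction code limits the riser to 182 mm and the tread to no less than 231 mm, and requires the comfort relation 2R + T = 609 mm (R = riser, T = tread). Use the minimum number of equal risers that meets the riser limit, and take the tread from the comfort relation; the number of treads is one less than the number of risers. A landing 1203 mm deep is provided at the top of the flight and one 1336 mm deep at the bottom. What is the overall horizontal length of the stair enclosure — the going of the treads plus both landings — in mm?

7232 mm

3620 / 182 = 19.89, so 20 risers are needed.
Each riser is 3620/20 = 181 mm (≤ 182 mm).
Tread T = 609 − 2 × 181 = 247 mm (≥ 231 mm).
20 risers give 19 treads; going = 19 × 247 = 4693 mm.
Enclosure = 4693 + 1203 + 1336 = 7232 mm.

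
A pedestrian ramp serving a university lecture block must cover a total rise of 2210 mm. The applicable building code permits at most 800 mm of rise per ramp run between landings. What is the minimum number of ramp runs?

2210 / 800 = 2.76, so 3 ramp runs are needed.

3 runs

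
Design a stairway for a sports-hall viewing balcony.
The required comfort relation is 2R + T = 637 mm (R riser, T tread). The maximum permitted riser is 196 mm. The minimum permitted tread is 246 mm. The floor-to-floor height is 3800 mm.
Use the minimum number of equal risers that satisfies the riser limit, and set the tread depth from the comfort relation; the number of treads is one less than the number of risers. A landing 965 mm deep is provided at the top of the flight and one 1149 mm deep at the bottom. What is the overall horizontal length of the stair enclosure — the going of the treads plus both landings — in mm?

⌈3800/196⌉ = 20 risers.
Each riser is 3800/20 = 190 mm (≤ 196 mm).
Tread T = 637 − 2 × 190 = 257 mm (≥ 246 mm).
Going = (20 − 1) × 257 = 4883 mm.
Enclosure = 4883 + 965 + 1149 = 6997 mm.

6997 mm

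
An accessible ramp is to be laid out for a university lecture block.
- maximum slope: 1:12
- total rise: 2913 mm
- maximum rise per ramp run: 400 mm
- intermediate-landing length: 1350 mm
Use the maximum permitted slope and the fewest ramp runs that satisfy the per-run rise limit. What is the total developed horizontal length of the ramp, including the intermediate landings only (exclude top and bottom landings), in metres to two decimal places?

44.41 m

⌈2913/400⌉ = 8 ramp runs. That means 7 intermediate landings.
Horizontal run for 2913 mm of rise at 1:12 is 2913 × 12 = 34956 mm.
Intermediate landings: 7 × 1350 = 9450 mm.
Total developed length = 34956 + 9450 = 44406 mm.
= 44.41 m.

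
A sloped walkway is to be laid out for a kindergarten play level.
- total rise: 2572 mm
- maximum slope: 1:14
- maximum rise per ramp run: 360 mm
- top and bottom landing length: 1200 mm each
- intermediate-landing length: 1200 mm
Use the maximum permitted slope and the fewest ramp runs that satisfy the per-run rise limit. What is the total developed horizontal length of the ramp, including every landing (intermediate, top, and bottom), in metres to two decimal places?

46.81 m

2572 / 360 = 7.144 → round up to 8 ramp runs. That means 7 intermediate landings.
Ramp run (horizontal) at 1:14: 2572 × 14 = 36008 mm.
Intermediate landings: 7 × 1200 = 8400 mm.
Top and bottom landings: 2 × 1200 = 2400 mm.
Total = 36008 + 8400 + 2400 = 46808 mm.
= 46.81 m.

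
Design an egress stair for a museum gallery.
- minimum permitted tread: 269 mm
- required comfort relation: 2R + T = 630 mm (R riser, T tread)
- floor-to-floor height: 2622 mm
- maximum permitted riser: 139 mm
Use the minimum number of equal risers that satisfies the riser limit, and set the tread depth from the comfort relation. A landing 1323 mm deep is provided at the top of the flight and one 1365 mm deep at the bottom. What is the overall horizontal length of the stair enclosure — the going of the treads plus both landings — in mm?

2622 / 139 = 18.86, so 19 risers are needed.
R = 2622 ÷ 19 = 138 mm.
Tread T = 630 − 2 × 138 = 354 mm (≥ 269 mm).
Treads = 19 − 1 = 18; going = 18 × 354 = 6372 mm.
Add landings: 6372 + 1323 + 1365 = 9060 mm.

9060 mm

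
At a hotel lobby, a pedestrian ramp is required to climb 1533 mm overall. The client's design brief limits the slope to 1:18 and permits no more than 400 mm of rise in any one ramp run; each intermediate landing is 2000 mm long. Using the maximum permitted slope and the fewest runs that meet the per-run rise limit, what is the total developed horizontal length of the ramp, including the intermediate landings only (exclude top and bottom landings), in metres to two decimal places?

1533 / 400 = 3.83, so 4 ramp runs are needed. That means 3 intermediate landings.
Horizontal run for 1533 mm of rise at 1:18 is 1533 × 18 = 27594 mm.
3 intermediate landings contribute 3 × 2000 = 6000 mm.
Total developed length = 27594 + 6000 = 33594 mm.
= 33.59 m.

33.59 m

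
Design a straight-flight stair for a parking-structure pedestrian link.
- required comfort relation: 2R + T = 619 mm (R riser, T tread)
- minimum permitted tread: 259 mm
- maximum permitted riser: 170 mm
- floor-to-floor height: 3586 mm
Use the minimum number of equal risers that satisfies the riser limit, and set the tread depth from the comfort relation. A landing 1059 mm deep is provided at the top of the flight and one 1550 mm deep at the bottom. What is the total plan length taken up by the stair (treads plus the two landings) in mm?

3586 / 170 = 21.094 → round up to 22 risers.
R = 3586 ÷ 22 = 163 mm.
From 2R + T = 619: T = 619 − 326 = 293 mm.
22 risers give 21 treads; going = 21 × 293 = 6153 mm.
Add landings: 6153 + 1059 + 1550 = 8762 mm.

8762 mm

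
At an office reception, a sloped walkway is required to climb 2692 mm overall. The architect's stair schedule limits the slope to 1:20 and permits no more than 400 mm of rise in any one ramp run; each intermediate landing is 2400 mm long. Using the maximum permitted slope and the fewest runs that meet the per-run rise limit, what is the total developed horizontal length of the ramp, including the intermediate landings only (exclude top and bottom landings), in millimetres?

⌈2692/400⌉ = 7 ramp runs. That means 6 intermediate landings.
Ramp run (horizontal) at 1:20: 2692 × 20 = 53840 mm.
6 intermediate landings contribute 6 × 2400 = 14400 mm.
Total developed length = 53840 + 14400 = 68240 mm.

68240 mm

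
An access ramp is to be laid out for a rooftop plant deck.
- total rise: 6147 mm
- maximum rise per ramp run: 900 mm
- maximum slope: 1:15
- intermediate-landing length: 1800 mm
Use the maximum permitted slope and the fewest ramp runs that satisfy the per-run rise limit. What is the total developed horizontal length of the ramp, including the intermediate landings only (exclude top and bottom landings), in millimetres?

103005 mm

⌈6147/900⌉ = 7 ramp runs. That means 6 intermediate landings.
Horizontal run for 6147 mm of rise at 1:15 is 6147 × 15 = 92205 mm.
6 intermediate landings contribute 6 × 1800 = 10800 mm.
Developed length = 92205 + 10800 = 103005 mm.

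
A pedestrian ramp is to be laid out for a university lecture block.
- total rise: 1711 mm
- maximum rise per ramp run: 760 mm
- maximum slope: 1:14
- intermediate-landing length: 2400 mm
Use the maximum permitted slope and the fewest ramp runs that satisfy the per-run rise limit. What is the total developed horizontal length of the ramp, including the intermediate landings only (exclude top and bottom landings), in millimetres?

⌈1711/760⌉ = 3 ramp runs. That means 2 intermediate landings.
Ramp run (horizontal) at 1:14: 1711 × 14 = 23954 mm.
2 intermediate landings contribute 2 × 2400 = 4800 mm.
Developed length = 23954 + 4800 = 28754 mm.

28754 mm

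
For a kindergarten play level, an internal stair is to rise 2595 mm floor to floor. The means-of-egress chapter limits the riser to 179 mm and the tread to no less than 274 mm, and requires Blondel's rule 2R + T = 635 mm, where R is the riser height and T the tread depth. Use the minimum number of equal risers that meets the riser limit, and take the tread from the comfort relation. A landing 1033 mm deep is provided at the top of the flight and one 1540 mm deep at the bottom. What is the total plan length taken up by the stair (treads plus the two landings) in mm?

At most 179 each: 2595/179 = 14.50, giving 15 risers.
Riser R = 2595 / 15 = 173 mm, within the 179 mm limit.
Tread T = 635 − 2 × 173 = 289 mm (≥ 274 mm).
Going = (15 − 1) × 289 = 4046 mm.
Add landings: 4046 + 1033 + 1540 = 6619 mm.

6619 mm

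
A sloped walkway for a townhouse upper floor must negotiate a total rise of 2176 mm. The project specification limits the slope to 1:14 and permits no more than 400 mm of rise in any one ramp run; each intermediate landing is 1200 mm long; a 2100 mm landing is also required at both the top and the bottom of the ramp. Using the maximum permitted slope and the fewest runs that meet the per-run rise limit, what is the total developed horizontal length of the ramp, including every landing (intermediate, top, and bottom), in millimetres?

2176 / 400 = 5.44, so 6 ramp runs are needed. That means 5 intermediate landings.
Horizontal run for 2176 mm of rise at 1:14 is 2176 × 14 = 30464 mm.
Intermediate landings: 5 × 1200 = 6000 mm.
Top and bottom landings: 2 × 2100 = 4200 mm.
Total = 30464 + 6000 + 4200 = 40664 mm.

40664 mm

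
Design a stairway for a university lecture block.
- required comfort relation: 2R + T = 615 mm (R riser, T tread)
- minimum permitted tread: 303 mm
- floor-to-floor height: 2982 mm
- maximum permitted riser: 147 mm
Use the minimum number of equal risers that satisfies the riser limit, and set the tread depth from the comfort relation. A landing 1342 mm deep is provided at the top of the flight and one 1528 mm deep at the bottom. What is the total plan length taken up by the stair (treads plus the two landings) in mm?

⌈2982/147⌉ = 21 risers.
Each riser is 2982/21 = 142 mm (≤ 147 mm).
Tread T = 615 − 2 × 142 = 331 mm (≥ 303 mm).
21 risers give 20 treads; going = 20 × 331 = 6620 mm.
Enclosure = 6620 + 1342 + 1528 = 9490 mm.

9490 mm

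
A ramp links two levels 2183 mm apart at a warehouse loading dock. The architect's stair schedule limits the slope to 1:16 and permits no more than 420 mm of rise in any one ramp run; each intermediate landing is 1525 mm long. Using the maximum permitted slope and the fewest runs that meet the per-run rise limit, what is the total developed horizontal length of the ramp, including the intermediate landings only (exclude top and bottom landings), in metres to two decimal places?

42.55 m

2183 / 420 = 5.198 → round up to 6 ramp runs. That means 5 intermediate landings.
Horizontal run for 2183 mm of rise at 1:16 is 2183 × 16 = 34928 mm.
5 intermediate landings contribute 5 × 1525 = 7625 mm.
Total developed length = 34928 + 7625 = 42553 mm.
= 42.55 m.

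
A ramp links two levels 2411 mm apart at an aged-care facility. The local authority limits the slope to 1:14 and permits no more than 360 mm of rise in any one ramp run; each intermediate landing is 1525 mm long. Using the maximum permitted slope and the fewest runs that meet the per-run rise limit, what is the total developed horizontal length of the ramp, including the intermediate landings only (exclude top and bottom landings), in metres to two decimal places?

2411 / 360 = 6.70, so 7 ramp runs are needed. That means 6 intermediate landings.
Ramp run (horizontal) at 1:14: 2411 × 14 = 33754 mm.
6 intermediate landings contribute 6 × 1525 = 9150 mm.
Developed length = 33754 + 9150 = 42904 mm.
= 42.90 m.

42.90 m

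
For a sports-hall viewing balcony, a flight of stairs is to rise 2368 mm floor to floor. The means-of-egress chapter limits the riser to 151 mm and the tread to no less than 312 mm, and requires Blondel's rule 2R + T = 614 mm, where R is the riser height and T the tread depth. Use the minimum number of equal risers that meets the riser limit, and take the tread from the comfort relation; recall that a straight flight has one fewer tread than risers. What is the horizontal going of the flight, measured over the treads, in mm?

4770 mm

2368 / 151 = 15.68, so 16 risers are needed.
Riser R = 2368 / 16 = 148 mm, within the 151 mm limit.
T = 614 − 2·148 = 318 mm, which satisfies the 312 mm minimum.
Treads = 16 − 1 = 15; going = 15 × 318 = 4770 mm.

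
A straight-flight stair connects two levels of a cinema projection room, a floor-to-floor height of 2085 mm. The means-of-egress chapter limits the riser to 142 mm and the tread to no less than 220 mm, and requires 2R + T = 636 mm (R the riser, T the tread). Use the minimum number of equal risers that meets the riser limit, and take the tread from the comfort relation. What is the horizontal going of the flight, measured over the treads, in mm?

5012 mm

2085 / 142 = 14.68, so 15 risers are needed.
Riser R = 2085 / 15 = 139 mm, within the 142 mm limit.
T = 636 − 2·139 = 358 mm, which satisfies the 220 mm minimum.
Going = (15 − 1) × 358 = 5012 mm.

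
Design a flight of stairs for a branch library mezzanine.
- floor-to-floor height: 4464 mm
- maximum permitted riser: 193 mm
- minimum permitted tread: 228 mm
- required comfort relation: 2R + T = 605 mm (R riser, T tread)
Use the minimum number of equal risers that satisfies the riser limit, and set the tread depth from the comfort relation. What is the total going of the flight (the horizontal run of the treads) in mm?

5359 mm

At most 193 each: 4464/193 = 23.13, giving 24 risers.
Riser R = 4464 / 24 = 186 mm, within the 193 mm limit.
Tread T = 605 − 2 × 186 = 233 mm (≥ 228 mm).
Going = (24 − 1) × 233 = 5359 mm.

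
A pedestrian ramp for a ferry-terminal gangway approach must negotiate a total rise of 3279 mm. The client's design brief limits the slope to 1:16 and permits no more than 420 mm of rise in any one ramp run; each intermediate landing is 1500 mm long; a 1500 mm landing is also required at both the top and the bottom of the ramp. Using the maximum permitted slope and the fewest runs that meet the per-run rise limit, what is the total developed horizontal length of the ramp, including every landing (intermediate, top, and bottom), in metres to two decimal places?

65.96 m

⌈3279/420⌉ = 8 ramp runs. That means 7 intermediate landings.
Ramp run (horizontal) at 1:16: 3279 × 16 = 52464 mm.
Intermediate landings: 7 × 1500 = 10500 mm.
Top and bottom landings: 2 × 1500 = 3000 mm.
Total = 52464 + 10500 + 3000 = 65964 mm.
= 65.96 m.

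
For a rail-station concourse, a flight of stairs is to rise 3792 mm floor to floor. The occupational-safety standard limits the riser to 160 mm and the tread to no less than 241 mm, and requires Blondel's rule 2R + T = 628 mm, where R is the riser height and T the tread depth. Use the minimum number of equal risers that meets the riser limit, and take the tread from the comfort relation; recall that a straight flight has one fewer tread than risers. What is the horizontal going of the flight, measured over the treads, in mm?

3792 / 160 = 23.700 → round up to 24 risers.
R = 3792 ÷ 24 = 158 mm.
Tread T = 628 − 2 × 158 = 312 mm (≥ 241 mm).
Going = (24 − 1) × 312 = 7176 mm.

7176 mm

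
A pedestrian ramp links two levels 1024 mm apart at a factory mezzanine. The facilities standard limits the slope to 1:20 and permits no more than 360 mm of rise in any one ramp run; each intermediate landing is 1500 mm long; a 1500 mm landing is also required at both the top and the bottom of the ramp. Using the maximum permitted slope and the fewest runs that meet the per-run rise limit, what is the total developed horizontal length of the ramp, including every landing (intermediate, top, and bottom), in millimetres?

1024 / 360 = 2.84, so 3 ramp runs are needed. That means 2 intermediate landings.
Ramp run (horizontal) at 1:20: 1024 × 20 = 20480 mm.
2 intermediate landings contribute 2 × 1500 = 3000 mm.
Top and bottom landings: 2 × 1500 = 3000 mm.
Total = 20480 + 3000 + 3000 = 26480 mm.

26480 mm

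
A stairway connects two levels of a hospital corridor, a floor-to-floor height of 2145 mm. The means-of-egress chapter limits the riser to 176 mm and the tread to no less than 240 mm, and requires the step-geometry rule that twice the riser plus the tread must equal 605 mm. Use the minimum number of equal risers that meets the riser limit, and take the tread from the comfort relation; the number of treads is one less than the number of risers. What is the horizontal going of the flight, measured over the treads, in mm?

3300 mm

⌈2145/176⌉ = 13 risers.
Riser R = 2145 / 13 = 165 mm, within the 176 mm limit.
T = 605 − 2·165 = 275 mm, which satisfies the 240 mm minimum.
Going = (13 − 1) × 275 = 3300 mm.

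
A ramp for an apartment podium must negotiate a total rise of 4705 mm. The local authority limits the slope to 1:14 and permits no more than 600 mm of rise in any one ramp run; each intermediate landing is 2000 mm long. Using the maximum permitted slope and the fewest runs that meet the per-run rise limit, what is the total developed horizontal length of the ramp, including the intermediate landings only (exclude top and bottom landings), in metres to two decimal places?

79.87 m

4705 / 600 = 7.84, so 8 ramp runs are needed. That means 7 intermediate landings.
Ramp run (horizontal) at 1:14: 4705 × 14 = 65870 mm.
7 intermediate landings contribute 7 × 2000 = 14000 mm.
Total developed length = 65870 + 14000 = 79870 mm.
= 79.87 m.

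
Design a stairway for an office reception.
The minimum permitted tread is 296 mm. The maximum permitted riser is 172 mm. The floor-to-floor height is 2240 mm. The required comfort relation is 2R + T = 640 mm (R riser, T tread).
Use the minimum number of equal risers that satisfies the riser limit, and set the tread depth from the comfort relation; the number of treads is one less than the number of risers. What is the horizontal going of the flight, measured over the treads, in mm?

4160 mm

⌈2240/172⌉ = 14 risers.
Riser R = 2240 / 14 = 160 mm, within the 172 mm limit.
T = 640 − 2·160 = 320 mm, which satisfies the 296 mm minimum.
Treads = 14 − 1 = 13; going = 13 × 320 = 4160 mm.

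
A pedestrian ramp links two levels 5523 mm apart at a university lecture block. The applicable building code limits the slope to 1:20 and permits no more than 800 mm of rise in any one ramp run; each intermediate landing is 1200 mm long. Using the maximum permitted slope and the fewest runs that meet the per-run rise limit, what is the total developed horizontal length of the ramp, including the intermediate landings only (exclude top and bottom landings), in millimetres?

117660 mm

At most 800 each: 5523/800 = 6.90, giving 7 ramp runs. That means 6 intermediate landings.
Horizontal run for 5523 mm of rise at 1:20 is 5523 × 20 = 110460 mm.
Intermediate landings: 6 × 1200 = 7200 mm.
Total developed length = 110460 + 7200 = 117660 mm.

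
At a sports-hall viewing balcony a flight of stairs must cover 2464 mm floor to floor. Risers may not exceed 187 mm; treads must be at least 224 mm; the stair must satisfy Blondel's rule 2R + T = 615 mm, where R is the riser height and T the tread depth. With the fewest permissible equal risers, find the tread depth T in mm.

2464 / 187 = 13.18, so 14 risers are needed.
Each riser is 2464/14 = 176 mm (≤ 187 mm).
T = 615 − 2·176 = 263 mm, which satisfies the 224 mm minimum.

263 mm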